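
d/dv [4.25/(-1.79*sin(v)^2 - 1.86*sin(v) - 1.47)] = (15.215*sin(v) + 7.905)*cos(v)/(1.79*sin(v)^2 + 1.86*sin(v) + 1.47)^2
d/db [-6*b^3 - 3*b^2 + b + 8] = -18*b^2 - 6*b + 1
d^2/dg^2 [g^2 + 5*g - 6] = 2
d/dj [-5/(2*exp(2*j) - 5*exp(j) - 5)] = (20*exp(j) - 25)*exp(j)/(-2*exp(2*j) + 5*exp(j) + 5)^2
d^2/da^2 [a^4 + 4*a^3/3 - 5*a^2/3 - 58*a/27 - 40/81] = 12*a^2 + 8*a - 10/3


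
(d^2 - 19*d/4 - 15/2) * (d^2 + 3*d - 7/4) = d^4 - 7*d^3/4 - 47*d^2/2 - 227*d/16 + 105/8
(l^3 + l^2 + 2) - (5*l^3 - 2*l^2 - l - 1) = -4*l^3 + 3*l^2 + l + 3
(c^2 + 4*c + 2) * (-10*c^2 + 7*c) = -10*c^4 - 33*c^3 + 8*c^2 + 14*c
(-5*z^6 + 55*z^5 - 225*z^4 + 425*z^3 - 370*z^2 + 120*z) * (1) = -5*z^6 + 55*z^5 - 225*z^4 + 425*z^3 - 370*z^2 + 120*z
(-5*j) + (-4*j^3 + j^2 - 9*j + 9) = -4*j^3 + j^2 - 14*j + 9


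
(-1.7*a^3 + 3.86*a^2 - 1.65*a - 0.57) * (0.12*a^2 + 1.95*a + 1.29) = -0.204*a^5 - 2.8518*a^4 + 5.136*a^3 + 1.6935*a^2 - 3.24*a - 0.7353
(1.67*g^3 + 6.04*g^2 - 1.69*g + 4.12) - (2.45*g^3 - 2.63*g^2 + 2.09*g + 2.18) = -0.78*g^3 + 8.67*g^2 - 3.78*g + 1.94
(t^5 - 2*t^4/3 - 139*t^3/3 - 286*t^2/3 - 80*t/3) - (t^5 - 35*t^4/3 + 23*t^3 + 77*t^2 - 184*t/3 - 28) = 11*t^4 - 208*t^3/3 - 517*t^2/3 + 104*t/3 + 28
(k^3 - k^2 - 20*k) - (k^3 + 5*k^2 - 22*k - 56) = -6*k^2 + 2*k + 56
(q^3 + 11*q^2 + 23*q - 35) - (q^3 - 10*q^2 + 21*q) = 21*q^2 + 2*q - 35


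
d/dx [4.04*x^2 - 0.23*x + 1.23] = 8.08*x - 0.23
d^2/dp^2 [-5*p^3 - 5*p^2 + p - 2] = -30*p - 10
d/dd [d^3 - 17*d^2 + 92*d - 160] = 3*d^2 - 34*d + 92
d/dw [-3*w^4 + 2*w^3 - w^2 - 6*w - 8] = -12*w^3 + 6*w^2 - 2*w - 6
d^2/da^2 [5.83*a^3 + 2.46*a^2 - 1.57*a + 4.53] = 34.98*a + 4.92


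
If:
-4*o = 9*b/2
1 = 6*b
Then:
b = 1/6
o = -3/16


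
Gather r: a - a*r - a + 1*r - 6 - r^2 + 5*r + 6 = -r^2 + r*(6 - a)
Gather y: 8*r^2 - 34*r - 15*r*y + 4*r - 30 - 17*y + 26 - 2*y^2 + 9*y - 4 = 8*r^2 - 30*r - 2*y^2 + y*(-15*r - 8) - 8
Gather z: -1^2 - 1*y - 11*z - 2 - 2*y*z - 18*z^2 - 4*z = -y - 18*z^2 + z*(-2*y - 15) - 3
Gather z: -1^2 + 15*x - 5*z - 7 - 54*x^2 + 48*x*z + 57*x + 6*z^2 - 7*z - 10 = -54*x^2 + 72*x + 6*z^2 + z*(48*x - 12) - 18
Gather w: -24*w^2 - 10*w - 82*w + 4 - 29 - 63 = -24*w^2 - 92*w - 88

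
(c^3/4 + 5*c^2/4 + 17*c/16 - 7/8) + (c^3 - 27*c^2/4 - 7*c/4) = 5*c^3/4 - 11*c^2/2 - 11*c/16 - 7/8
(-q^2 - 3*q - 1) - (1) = -q^2 - 3*q - 2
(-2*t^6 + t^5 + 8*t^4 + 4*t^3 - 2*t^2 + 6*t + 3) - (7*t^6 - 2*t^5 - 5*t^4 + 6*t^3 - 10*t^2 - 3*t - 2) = -9*t^6 + 3*t^5 + 13*t^4 - 2*t^3 + 8*t^2 + 9*t + 5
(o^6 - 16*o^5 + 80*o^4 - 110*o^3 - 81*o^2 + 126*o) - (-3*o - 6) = o^6 - 16*o^5 + 80*o^4 - 110*o^3 - 81*o^2 + 129*o + 6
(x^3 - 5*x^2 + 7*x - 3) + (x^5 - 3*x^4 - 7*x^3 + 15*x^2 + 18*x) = x^5 - 3*x^4 - 6*x^3 + 10*x^2 + 25*x - 3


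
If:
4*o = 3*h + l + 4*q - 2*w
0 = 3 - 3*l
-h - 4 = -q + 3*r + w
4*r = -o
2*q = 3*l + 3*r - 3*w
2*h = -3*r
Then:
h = 9/7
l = 1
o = 24/7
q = 12/7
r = -6/7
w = -1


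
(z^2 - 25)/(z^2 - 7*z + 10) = (z + 5)/(z - 2)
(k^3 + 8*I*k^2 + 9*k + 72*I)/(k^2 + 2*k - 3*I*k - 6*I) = (k^2 + 11*I*k - 24)/(k + 2)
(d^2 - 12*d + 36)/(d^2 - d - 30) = (d - 6)/(d + 5)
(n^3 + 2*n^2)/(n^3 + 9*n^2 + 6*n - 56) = n^2*(n + 2)/(n^3 + 9*n^2 + 6*n - 56)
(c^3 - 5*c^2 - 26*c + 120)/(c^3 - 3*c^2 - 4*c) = (c^2 - c - 30)/(c*(c + 1))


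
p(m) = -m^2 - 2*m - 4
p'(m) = -2*m - 2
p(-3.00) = -7.00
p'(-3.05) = 4.10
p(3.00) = -19.00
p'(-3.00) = 4.00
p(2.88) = -18.05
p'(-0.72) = -0.56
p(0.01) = -4.02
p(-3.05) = -7.20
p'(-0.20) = -1.60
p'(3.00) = -8.00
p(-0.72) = -3.08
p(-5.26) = -21.15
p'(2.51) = -7.02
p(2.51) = -15.32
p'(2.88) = -7.76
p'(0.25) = -2.50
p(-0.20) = -3.64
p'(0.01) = -2.02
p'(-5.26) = 8.52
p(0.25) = -4.56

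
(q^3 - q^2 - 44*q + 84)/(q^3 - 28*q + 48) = (q^2 + q - 42)/(q^2 + 2*q - 24)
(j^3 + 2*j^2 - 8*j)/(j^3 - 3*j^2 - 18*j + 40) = j/(j - 5)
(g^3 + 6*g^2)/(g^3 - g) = g*(g + 6)/(g^2 - 1)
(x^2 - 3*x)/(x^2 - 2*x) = (x - 3)/(x - 2)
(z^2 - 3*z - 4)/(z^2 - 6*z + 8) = (z + 1)/(z - 2)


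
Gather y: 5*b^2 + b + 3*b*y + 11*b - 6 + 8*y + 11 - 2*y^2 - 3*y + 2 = 5*b^2 + 12*b - 2*y^2 + y*(3*b + 5) + 7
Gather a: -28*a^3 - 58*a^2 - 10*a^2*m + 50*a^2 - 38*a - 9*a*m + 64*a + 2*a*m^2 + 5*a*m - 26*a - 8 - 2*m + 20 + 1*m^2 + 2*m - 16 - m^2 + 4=-28*a^3 + a^2*(-10*m - 8) + a*(2*m^2 - 4*m)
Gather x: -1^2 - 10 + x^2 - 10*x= x^2 - 10*x - 11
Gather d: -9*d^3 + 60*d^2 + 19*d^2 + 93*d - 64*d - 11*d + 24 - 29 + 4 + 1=-9*d^3 + 79*d^2 + 18*d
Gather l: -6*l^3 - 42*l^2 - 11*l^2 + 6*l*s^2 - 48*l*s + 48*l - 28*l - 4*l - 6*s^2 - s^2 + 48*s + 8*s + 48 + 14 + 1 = -6*l^3 - 53*l^2 + l*(6*s^2 - 48*s + 16) - 7*s^2 + 56*s + 63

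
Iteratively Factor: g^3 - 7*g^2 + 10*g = (g)*(g^2 - 7*g + 10) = g*(g - 5)*(g - 2)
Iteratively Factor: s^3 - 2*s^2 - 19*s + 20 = (s - 1)*(s^2 - s - 20) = (s - 5)*(s - 1)*(s + 4)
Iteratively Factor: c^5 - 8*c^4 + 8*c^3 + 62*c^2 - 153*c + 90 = (c - 3)*(c^4 - 5*c^3 - 7*c^2 + 41*c - 30) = (c - 3)*(c - 1)*(c^3 - 4*c^2 - 11*c + 30) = (c - 3)*(c - 1)*(c + 3)*(c^2 - 7*c + 10) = (c - 5)*(c - 3)*(c - 1)*(c + 3)*(c - 2)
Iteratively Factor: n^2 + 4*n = (n + 4)*(n)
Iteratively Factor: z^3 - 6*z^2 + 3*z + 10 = (z - 2)*(z^2 - 4*z - 5) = (z - 5)*(z - 2)*(z + 1)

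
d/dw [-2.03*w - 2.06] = -2.03000000000000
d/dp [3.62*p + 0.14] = 3.62000000000000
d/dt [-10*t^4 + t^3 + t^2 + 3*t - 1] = -40*t^3 + 3*t^2 + 2*t + 3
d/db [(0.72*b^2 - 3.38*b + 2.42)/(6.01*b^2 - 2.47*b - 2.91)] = (18.5354*b^2 - 33.2788*b + 15.8132)/(36.1201*b^4 - 29.6894*b^3 - 28.8773*b^2 + 14.3754*b + 8.4681)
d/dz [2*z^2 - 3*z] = 4*z - 3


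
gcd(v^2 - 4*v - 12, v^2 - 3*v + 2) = 1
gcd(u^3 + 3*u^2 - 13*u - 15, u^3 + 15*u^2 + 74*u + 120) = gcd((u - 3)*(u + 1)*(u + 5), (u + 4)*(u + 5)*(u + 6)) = u + 5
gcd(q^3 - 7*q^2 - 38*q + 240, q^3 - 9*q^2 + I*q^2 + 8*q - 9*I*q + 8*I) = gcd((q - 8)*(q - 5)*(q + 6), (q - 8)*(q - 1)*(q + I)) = q - 8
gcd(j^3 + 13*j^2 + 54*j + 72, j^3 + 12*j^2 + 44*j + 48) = j^2 + 10*j + 24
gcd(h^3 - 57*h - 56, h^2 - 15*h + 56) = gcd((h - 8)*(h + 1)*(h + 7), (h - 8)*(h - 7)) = h - 8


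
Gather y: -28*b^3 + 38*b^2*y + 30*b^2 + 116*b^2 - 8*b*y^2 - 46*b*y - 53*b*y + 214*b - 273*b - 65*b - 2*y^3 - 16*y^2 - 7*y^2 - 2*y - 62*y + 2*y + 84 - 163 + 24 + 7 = -28*b^3 + 146*b^2 - 124*b - 2*y^3 + y^2*(-8*b - 23) + y*(38*b^2 - 99*b - 62) - 48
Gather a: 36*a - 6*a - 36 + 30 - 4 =30*a - 10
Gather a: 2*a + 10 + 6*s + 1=2*a + 6*s + 11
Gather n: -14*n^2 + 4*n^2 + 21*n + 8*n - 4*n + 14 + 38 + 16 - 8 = -10*n^2 + 25*n + 60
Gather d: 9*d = 9*d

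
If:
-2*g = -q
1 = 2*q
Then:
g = 1/4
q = 1/2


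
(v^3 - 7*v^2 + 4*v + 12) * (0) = 0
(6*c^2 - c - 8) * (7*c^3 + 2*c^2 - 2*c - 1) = 42*c^5 + 5*c^4 - 70*c^3 - 20*c^2 + 17*c + 8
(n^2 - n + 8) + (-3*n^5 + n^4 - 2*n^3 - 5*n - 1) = -3*n^5 + n^4 - 2*n^3 + n^2 - 6*n + 7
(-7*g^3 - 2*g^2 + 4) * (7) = -49*g^3 - 14*g^2 + 28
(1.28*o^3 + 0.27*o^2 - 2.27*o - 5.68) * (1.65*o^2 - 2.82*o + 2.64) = 2.112*o^5 - 3.1641*o^4 - 1.1277*o^3 - 2.2578*o^2 + 10.0248*o - 14.9952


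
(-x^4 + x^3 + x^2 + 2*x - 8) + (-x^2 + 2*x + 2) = -x^4 + x^3 + 4*x - 6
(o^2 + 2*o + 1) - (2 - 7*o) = o^2 + 9*o - 1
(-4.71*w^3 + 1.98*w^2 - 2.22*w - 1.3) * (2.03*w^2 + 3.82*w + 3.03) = -9.5613*w^5 - 13.9728*w^4 - 11.2143*w^3 - 5.12*w^2 - 11.6926*w - 3.939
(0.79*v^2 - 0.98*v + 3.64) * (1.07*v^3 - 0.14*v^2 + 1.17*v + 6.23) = 0.8453*v^5 - 1.1592*v^4 + 4.9563*v^3 + 3.2655*v^2 - 1.8466*v + 22.6772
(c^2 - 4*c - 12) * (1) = c^2 - 4*c - 12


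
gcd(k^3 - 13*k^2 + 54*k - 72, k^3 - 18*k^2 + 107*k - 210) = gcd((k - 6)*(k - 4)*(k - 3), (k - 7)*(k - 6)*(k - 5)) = k - 6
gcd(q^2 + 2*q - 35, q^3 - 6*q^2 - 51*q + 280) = q^2 + 2*q - 35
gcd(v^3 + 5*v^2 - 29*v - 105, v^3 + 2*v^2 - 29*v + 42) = v + 7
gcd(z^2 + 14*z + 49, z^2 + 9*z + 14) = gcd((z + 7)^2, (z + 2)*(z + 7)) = z + 7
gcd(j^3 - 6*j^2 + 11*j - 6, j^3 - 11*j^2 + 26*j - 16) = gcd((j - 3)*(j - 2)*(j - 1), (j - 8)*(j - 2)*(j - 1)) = j^2 - 3*j + 2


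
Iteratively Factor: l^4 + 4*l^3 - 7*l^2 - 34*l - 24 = (l + 4)*(l^3 - 7*l - 6) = (l + 1)*(l + 4)*(l^2 - l - 6) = (l - 3)*(l + 1)*(l + 4)*(l + 2)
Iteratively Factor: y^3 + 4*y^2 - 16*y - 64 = (y + 4)*(y^2 - 16) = (y - 4)*(y + 4)*(y + 4)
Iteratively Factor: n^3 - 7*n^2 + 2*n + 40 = (n - 4)*(n^2 - 3*n - 10) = (n - 4)*(n + 2)*(n - 5)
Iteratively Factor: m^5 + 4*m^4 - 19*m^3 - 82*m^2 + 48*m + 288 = (m - 4)*(m^4 + 8*m^3 + 13*m^2 - 30*m - 72) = (m - 4)*(m + 3)*(m^3 + 5*m^2 - 2*m - 24) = (m - 4)*(m + 3)^2*(m^2 + 2*m - 8) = (m - 4)*(m - 2)*(m + 3)^2*(m + 4)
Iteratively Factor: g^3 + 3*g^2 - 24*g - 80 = (g + 4)*(g^2 - g - 20) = (g - 5)*(g + 4)*(g + 4)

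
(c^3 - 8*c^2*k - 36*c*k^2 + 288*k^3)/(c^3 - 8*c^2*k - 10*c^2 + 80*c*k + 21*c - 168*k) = (c^2 - 36*k^2)/(c^2 - 10*c + 21)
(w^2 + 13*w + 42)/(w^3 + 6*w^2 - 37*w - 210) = (w + 6)/(w^2 - w - 30)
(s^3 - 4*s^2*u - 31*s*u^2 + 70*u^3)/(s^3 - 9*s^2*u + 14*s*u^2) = (s + 5*u)/s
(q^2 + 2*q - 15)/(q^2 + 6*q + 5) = (q - 3)/(q + 1)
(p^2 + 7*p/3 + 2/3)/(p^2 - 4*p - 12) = (p + 1/3)/(p - 6)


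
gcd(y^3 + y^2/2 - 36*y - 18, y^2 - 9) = 1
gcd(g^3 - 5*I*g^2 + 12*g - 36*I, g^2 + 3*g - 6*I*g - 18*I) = g - 6*I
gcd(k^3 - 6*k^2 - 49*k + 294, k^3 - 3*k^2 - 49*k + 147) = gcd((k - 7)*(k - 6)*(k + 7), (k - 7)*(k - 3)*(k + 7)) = k^2 - 49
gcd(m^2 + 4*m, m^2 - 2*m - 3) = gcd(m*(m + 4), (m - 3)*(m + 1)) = 1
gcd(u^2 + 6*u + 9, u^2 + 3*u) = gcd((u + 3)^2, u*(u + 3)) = u + 3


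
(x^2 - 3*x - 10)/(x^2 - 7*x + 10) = (x + 2)/(x - 2)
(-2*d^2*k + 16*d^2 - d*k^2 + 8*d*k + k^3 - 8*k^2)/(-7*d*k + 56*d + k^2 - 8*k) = (2*d^2 + d*k - k^2)/(7*d - k)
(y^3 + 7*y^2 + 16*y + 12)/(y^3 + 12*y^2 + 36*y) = (y^3 + 7*y^2 + 16*y + 12)/(y*(y^2 + 12*y + 36))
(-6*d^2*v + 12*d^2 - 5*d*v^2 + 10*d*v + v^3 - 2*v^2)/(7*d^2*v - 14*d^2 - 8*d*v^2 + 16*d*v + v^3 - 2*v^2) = (-6*d^2 - 5*d*v + v^2)/(7*d^2 - 8*d*v + v^2)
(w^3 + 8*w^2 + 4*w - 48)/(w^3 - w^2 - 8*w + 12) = (w^2 + 10*w + 24)/(w^2 + w - 6)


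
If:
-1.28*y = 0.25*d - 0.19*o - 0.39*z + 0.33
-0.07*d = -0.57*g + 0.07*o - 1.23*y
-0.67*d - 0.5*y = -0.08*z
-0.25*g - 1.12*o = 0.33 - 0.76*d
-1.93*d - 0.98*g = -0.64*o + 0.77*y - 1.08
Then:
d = 0.25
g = 0.68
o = -0.28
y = -0.32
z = 0.10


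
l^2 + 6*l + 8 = (l + 2)*(l + 4)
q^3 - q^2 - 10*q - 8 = (q - 4)*(q + 1)*(q + 2)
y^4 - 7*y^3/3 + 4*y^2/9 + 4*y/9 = y*(y - 2)*(y - 2/3)*(y + 1/3)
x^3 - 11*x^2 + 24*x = x*(x - 8)*(x - 3)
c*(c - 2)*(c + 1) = c^3 - c^2 - 2*c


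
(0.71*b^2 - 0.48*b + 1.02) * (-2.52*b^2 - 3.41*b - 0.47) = -1.7892*b^4 - 1.2115*b^3 - 1.2673*b^2 - 3.2526*b - 0.4794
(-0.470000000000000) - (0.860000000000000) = -1.33000000000000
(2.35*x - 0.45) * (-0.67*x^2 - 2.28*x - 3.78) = -1.5745*x^3 - 5.0565*x^2 - 7.857*x + 1.701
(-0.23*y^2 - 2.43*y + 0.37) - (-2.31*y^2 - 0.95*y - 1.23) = 2.08*y^2 - 1.48*y + 1.6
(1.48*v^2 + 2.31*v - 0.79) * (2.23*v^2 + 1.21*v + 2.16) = 3.3004*v^4 + 6.9421*v^3 + 4.2302*v^2 + 4.0337*v - 1.7064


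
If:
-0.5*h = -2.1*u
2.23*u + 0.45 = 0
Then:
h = -0.85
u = -0.20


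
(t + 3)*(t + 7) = t^2 + 10*t + 21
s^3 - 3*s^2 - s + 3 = (s - 3)*(s - 1)*(s + 1)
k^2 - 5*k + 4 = (k - 4)*(k - 1)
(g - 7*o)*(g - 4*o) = g^2 - 11*g*o + 28*o^2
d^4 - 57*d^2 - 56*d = d*(d - 8)*(d + 1)*(d + 7)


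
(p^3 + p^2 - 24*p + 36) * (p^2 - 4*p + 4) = p^5 - 3*p^4 - 24*p^3 + 136*p^2 - 240*p + 144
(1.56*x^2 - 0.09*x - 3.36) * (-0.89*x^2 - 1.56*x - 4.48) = -1.3884*x^4 - 2.3535*x^3 - 3.858*x^2 + 5.6448*x + 15.0528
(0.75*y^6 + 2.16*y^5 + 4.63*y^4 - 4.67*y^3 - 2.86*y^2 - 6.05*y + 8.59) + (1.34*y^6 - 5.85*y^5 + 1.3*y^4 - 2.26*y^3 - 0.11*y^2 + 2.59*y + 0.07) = 2.09*y^6 - 3.69*y^5 + 5.93*y^4 - 6.93*y^3 - 2.97*y^2 - 3.46*y + 8.66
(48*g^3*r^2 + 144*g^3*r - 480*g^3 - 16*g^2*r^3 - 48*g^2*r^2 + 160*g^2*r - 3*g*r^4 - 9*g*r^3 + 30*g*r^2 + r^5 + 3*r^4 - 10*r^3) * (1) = 48*g^3*r^2 + 144*g^3*r - 480*g^3 - 16*g^2*r^3 - 48*g^2*r^2 + 160*g^2*r - 3*g*r^4 - 9*g*r^3 + 30*g*r^2 + r^5 + 3*r^4 - 10*r^3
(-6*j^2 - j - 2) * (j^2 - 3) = -6*j^4 - j^3 + 16*j^2 + 3*j + 6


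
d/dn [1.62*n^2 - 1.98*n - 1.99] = 3.24*n - 1.98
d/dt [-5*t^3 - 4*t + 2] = -15*t^2 - 4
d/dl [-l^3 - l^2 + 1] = l*(-3*l - 2)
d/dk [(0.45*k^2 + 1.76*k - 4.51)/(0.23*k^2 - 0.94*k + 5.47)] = (-0.8278*k^2 + 6.9976*k + 5.3878)/(0.0529*k^4 - 0.4324*k^3 + 3.3998*k^2 - 10.2836*k + 29.9209)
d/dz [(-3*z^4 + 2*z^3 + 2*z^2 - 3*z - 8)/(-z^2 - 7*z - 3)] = (6*z^5 + 61*z^4 + 8*z^3 - 35*z^2 - 28*z - 47)/(z^4 + 14*z^3 + 55*z^2 + 42*z + 9)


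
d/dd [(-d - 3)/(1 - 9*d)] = -28/(9*d - 1)^2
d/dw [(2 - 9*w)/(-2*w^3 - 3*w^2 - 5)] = 3*(6*w^3 + 9*w^2 - 2*w*(w + 1)*(9*w - 2) + 15)/(2*w^3 + 3*w^2 + 5)^2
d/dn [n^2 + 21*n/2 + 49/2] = 2*n + 21/2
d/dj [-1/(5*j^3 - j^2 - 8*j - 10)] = (15*j^2 - 2*j - 8)/(-5*j^3 + j^2 + 8*j + 10)^2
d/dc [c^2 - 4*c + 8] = 2*c - 4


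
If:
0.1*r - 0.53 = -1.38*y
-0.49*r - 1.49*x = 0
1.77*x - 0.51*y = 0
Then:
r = -0.36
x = 0.12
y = 0.41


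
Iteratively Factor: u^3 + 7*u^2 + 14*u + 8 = (u + 4)*(u^2 + 3*u + 2) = (u + 2)*(u + 4)*(u + 1)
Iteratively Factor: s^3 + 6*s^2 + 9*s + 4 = (s + 1)*(s^2 + 5*s + 4) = (s + 1)*(s + 4)*(s + 1)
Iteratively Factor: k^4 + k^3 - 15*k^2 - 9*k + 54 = (k - 3)*(k^3 + 4*k^2 - 3*k - 18) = (k - 3)*(k + 3)*(k^2 + k - 6) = (k - 3)*(k + 3)^2*(k - 2)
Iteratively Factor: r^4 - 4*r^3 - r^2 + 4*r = (r - 1)*(r^3 - 3*r^2 - 4*r) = (r - 4)*(r - 1)*(r^2 + r) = r*(r - 4)*(r - 1)*(r + 1)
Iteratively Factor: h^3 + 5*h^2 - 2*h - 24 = (h + 4)*(h^2 + h - 6) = (h + 3)*(h + 4)*(h - 2)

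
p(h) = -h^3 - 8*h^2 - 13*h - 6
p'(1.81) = -51.79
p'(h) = -3*h^2 - 16*h - 13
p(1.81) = -61.67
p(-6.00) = 0.00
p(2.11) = -78.44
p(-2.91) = -11.27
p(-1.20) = -0.19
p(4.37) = -299.04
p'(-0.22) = -9.63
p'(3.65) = -111.37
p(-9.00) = 192.00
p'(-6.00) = -25.00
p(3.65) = -208.66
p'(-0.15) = -10.67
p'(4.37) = -140.21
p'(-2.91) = 8.16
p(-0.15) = -4.23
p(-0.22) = -3.52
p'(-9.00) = -112.00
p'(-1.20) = 1.88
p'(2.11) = -60.12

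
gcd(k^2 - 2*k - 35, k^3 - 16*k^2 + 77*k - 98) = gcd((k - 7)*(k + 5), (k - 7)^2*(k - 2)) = k - 7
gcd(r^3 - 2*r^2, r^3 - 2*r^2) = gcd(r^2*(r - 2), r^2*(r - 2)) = r^3 - 2*r^2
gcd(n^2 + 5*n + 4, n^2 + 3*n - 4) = n + 4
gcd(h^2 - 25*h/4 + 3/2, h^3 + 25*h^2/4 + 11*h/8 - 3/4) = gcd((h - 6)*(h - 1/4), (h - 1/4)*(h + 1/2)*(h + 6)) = h - 1/4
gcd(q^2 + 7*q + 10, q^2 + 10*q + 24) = 1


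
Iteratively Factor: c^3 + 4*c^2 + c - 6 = (c + 3)*(c^2 + c - 2) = (c + 2)*(c + 3)*(c - 1)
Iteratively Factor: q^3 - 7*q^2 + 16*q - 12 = (q - 3)*(q^2 - 4*q + 4) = (q - 3)*(q - 2)*(q - 2)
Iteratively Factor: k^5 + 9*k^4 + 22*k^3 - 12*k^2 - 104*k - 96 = (k + 2)*(k^4 + 7*k^3 + 8*k^2 - 28*k - 48) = (k + 2)*(k + 4)*(k^3 + 3*k^2 - 4*k - 12) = (k + 2)^2*(k + 4)*(k^2 + k - 6) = (k + 2)^2*(k + 3)*(k + 4)*(k - 2)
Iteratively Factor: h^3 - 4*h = (h - 2)*(h^2 + 2*h) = h*(h - 2)*(h + 2)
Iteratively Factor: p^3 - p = (p - 1)*(p^2 + p) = p*(p - 1)*(p + 1)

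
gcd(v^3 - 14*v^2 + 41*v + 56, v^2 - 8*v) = v - 8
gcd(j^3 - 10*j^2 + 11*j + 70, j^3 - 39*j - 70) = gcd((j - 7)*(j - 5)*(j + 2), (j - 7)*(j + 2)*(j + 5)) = j^2 - 5*j - 14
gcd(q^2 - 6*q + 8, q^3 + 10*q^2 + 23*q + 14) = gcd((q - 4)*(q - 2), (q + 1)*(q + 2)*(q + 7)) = 1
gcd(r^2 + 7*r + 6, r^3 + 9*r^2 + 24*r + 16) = r + 1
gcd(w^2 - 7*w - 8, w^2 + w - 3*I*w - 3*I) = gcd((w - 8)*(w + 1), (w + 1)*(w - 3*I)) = w + 1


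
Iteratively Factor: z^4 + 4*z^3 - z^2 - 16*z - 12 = (z + 1)*(z^3 + 3*z^2 - 4*z - 12) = (z + 1)*(z + 3)*(z^2 - 4) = (z + 1)*(z + 2)*(z + 3)*(z - 2)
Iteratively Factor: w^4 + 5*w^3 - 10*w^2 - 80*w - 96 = (w + 3)*(w^3 + 2*w^2 - 16*w - 32) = (w + 2)*(w + 3)*(w^2 - 16) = (w + 2)*(w + 3)*(w + 4)*(w - 4)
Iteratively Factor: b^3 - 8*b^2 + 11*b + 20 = (b - 5)*(b^2 - 3*b - 4) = (b - 5)*(b - 4)*(b + 1)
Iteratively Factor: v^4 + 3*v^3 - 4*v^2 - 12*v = (v)*(v^3 + 3*v^2 - 4*v - 12) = v*(v - 2)*(v^2 + 5*v + 6) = v*(v - 2)*(v + 2)*(v + 3)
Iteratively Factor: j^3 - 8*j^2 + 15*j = (j)*(j^2 - 8*j + 15) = j*(j - 5)*(j - 3)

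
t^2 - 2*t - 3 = (t - 3)*(t + 1)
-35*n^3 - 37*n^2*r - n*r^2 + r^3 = (-7*n + r)*(n + r)*(5*n + r)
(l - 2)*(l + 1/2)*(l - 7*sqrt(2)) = l^3 - 7*sqrt(2)*l^2 - 3*l^2/2 - l + 21*sqrt(2)*l/2 + 7*sqrt(2)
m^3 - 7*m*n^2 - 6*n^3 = (m - 3*n)*(m + n)*(m + 2*n)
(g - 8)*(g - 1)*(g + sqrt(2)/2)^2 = g^4 - 9*g^3 + sqrt(2)*g^3 - 9*sqrt(2)*g^2 + 17*g^2/2 - 9*g/2 + 8*sqrt(2)*g + 4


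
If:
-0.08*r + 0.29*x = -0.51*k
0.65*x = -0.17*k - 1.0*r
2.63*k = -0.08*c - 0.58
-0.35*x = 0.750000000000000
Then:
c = -53.26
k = 1.40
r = 1.15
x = -2.14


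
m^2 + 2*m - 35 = (m - 5)*(m + 7)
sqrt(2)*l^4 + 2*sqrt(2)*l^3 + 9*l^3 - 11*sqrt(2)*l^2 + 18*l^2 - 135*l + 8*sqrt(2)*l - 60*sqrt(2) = (l - 3)*(l + 5)*(l + 4*sqrt(2))*(sqrt(2)*l + 1)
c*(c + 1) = c^2 + c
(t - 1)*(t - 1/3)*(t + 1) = t^3 - t^2/3 - t + 1/3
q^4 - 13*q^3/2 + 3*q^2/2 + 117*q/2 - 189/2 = (q - 7/2)*(q - 3)^2*(q + 3)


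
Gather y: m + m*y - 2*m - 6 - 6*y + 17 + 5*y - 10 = -m + y*(m - 1) + 1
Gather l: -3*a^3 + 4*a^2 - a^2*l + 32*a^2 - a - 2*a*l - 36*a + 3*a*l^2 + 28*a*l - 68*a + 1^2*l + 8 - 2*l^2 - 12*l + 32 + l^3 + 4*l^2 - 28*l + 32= -3*a^3 + 36*a^2 - 105*a + l^3 + l^2*(3*a + 2) + l*(-a^2 + 26*a - 39) + 72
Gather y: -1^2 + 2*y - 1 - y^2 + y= -y^2 + 3*y - 2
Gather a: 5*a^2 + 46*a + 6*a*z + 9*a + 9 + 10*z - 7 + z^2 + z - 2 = 5*a^2 + a*(6*z + 55) + z^2 + 11*z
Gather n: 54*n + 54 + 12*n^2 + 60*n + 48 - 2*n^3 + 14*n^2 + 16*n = -2*n^3 + 26*n^2 + 130*n + 102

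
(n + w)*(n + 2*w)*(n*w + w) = n^3*w + 3*n^2*w^2 + n^2*w + 2*n*w^3 + 3*n*w^2 + 2*w^3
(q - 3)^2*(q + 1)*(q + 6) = q^4 + q^3 - 27*q^2 + 27*q + 54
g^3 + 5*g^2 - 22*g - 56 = (g - 4)*(g + 2)*(g + 7)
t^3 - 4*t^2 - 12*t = t*(t - 6)*(t + 2)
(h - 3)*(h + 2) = h^2 - h - 6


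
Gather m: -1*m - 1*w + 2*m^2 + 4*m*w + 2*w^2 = 2*m^2 + m*(4*w - 1) + 2*w^2 - w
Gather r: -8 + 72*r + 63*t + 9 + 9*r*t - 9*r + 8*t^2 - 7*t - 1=r*(9*t + 63) + 8*t^2 + 56*t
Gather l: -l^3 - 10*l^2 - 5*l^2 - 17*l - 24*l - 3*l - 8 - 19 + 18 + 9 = -l^3 - 15*l^2 - 44*l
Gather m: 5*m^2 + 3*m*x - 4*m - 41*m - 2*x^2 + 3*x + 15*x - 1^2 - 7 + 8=5*m^2 + m*(3*x - 45) - 2*x^2 + 18*x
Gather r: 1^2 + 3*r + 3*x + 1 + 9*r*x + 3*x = r*(9*x + 3) + 6*x + 2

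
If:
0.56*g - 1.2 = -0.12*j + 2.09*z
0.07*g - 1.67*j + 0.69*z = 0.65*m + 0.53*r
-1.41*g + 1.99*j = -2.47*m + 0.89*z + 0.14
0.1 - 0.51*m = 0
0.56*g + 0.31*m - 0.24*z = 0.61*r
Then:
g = 0.01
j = -0.43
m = 0.20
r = 0.34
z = -0.60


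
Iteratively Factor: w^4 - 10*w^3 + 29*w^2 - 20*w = (w - 5)*(w^3 - 5*w^2 + 4*w) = (w - 5)*(w - 1)*(w^2 - 4*w) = w*(w - 5)*(w - 1)*(w - 4)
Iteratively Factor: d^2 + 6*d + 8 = (d + 4)*(d + 2)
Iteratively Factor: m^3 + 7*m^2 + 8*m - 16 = (m - 1)*(m^2 + 8*m + 16) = (m - 1)*(m + 4)*(m + 4)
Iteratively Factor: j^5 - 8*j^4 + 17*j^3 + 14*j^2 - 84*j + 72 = (j - 3)*(j^4 - 5*j^3 + 2*j^2 + 20*j - 24) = (j - 3)*(j - 2)*(j^3 - 3*j^2 - 4*j + 12) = (j - 3)*(j - 2)^2*(j^2 - j - 6) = (j - 3)*(j - 2)^2*(j + 2)*(j - 3)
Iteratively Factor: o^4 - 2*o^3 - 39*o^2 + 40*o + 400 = (o + 4)*(o^3 - 6*o^2 - 15*o + 100) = (o - 5)*(o + 4)*(o^2 - o - 20) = (o - 5)^2*(o + 4)*(o + 4)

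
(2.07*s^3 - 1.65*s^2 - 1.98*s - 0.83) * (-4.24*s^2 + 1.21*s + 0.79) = -8.7768*s^5 + 9.5007*s^4 + 8.034*s^3 - 0.1801*s^2 - 2.5685*s - 0.6557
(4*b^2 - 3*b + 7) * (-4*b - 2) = -16*b^3 + 4*b^2 - 22*b - 14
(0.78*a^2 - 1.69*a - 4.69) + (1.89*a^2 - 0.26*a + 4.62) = 2.67*a^2 - 1.95*a - 0.0700000000000003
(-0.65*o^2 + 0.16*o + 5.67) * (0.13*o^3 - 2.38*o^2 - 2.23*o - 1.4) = -0.0845*o^5 + 1.5678*o^4 + 1.8058*o^3 - 12.9414*o^2 - 12.8681*o - 7.938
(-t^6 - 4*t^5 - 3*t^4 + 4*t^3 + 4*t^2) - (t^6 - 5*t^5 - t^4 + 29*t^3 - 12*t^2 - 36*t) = -2*t^6 + t^5 - 2*t^4 - 25*t^3 + 16*t^2 + 36*t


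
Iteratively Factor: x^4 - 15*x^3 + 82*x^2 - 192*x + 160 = (x - 4)*(x^3 - 11*x^2 + 38*x - 40) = (x - 4)^2*(x^2 - 7*x + 10) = (x - 5)*(x - 4)^2*(x - 2)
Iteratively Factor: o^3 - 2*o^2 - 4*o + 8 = (o + 2)*(o^2 - 4*o + 4) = (o - 2)*(o + 2)*(o - 2)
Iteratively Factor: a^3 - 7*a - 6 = (a - 3)*(a^2 + 3*a + 2) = (a - 3)*(a + 2)*(a + 1)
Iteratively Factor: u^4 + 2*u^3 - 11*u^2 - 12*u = (u - 3)*(u^3 + 5*u^2 + 4*u) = u*(u - 3)*(u^2 + 5*u + 4) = u*(u - 3)*(u + 4)*(u + 1)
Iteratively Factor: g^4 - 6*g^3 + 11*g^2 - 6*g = (g - 1)*(g^3 - 5*g^2 + 6*g) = g*(g - 1)*(g^2 - 5*g + 6) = g*(g - 2)*(g - 1)*(g - 3)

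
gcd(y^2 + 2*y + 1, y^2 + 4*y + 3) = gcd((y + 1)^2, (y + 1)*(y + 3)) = y + 1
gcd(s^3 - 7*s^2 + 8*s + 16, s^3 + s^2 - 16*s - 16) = s^2 - 3*s - 4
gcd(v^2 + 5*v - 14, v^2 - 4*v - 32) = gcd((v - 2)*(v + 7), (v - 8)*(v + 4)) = 1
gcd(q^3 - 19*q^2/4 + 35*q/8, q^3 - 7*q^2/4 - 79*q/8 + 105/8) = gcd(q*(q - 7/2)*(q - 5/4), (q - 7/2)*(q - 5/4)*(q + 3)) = q^2 - 19*q/4 + 35/8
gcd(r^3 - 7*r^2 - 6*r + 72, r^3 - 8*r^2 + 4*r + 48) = r^2 - 10*r + 24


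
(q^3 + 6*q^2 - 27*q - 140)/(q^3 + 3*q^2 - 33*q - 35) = (q + 4)/(q + 1)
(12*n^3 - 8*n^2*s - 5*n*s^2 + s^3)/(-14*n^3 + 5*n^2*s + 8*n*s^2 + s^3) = (-6*n + s)/(7*n + s)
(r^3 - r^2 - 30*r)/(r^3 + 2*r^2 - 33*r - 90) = r/(r + 3)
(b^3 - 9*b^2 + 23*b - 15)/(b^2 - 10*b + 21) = (b^2 - 6*b + 5)/(b - 7)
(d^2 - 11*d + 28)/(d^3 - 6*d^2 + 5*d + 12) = (d - 7)/(d^2 - 2*d - 3)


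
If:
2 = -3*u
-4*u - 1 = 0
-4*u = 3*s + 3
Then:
No Solution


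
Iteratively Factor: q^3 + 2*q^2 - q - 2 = (q + 1)*(q^2 + q - 2) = (q - 1)*(q + 1)*(q + 2)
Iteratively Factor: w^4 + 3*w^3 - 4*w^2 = (w)*(w^3 + 3*w^2 - 4*w) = w^2*(w^2 + 3*w - 4) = w^2*(w - 1)*(w + 4)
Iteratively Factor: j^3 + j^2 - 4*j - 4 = (j + 2)*(j^2 - j - 2) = (j + 1)*(j + 2)*(j - 2)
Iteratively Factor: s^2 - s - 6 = (s + 2)*(s - 3)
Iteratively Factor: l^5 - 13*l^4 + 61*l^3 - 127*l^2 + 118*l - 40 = (l - 5)*(l^4 - 8*l^3 + 21*l^2 - 22*l + 8) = (l - 5)*(l - 1)*(l^3 - 7*l^2 + 14*l - 8) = (l - 5)*(l - 1)^2*(l^2 - 6*l + 8) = (l - 5)*(l - 4)*(l - 1)^2*(l - 2)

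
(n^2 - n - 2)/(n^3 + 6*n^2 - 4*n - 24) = (n + 1)/(n^2 + 8*n + 12)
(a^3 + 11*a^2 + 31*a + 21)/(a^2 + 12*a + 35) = (a^2 + 4*a + 3)/(a + 5)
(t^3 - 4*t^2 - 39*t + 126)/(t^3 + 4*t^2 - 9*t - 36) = (t^2 - t - 42)/(t^2 + 7*t + 12)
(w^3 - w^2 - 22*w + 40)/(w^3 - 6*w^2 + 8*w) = (w + 5)/w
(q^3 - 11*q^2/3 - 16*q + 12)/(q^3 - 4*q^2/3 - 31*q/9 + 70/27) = 9*(q^2 - 3*q - 18)/(9*q^2 - 6*q - 35)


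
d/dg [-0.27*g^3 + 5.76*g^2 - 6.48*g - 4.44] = -0.81*g^2 + 11.52*g - 6.48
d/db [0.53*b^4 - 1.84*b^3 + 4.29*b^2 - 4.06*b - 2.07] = 2.12*b^3 - 5.52*b^2 + 8.58*b - 4.06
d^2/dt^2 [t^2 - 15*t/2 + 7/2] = 2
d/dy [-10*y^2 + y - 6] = 1 - 20*y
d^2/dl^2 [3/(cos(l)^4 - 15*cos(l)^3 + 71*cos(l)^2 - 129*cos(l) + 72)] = 3*(16*sin(l)^6 + 384*sin(l)^4*cos(l) - 1267*sin(l)^4 + 933*sin(l)^2 - 27333*cos(l)/8 + 8721*cos(3*l)/16 - 135*cos(5*l)/16 + 2880)/((cos(l) - 8)^3*(cos(l) - 3)^4*(cos(l) - 1)^3)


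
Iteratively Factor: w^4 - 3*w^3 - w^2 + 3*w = (w - 1)*(w^3 - 2*w^2 - 3*w) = w*(w - 1)*(w^2 - 2*w - 3) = w*(w - 3)*(w - 1)*(w + 1)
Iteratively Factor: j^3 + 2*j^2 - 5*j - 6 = (j - 2)*(j^2 + 4*j + 3) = (j - 2)*(j + 1)*(j + 3)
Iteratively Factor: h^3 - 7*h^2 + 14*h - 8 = (h - 1)*(h^2 - 6*h + 8) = (h - 2)*(h - 1)*(h - 4)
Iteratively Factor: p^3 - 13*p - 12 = (p + 3)*(p^2 - 3*p - 4) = (p - 4)*(p + 3)*(p + 1)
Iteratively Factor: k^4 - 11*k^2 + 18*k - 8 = (k - 1)*(k^3 + k^2 - 10*k + 8) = (k - 1)*(k + 4)*(k^2 - 3*k + 2) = (k - 1)^2*(k + 4)*(k - 2)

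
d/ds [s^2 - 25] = 2*s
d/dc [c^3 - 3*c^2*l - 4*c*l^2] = 3*c^2 - 6*c*l - 4*l^2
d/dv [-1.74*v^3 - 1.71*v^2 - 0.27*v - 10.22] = -5.22*v^2 - 3.42*v - 0.27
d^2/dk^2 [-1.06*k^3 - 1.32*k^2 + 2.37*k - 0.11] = -6.36*k - 2.64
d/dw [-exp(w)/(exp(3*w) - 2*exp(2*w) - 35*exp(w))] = 2*(exp(w) - 1)*exp(w)/(-exp(2*w) + 2*exp(w) + 35)^2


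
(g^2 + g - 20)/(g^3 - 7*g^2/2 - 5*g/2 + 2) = 2*(g + 5)/(2*g^2 + g - 1)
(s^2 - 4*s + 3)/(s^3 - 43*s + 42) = (s - 3)/(s^2 + s - 42)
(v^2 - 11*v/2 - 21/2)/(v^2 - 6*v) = (2*v^2 - 11*v - 21)/(2*v*(v - 6))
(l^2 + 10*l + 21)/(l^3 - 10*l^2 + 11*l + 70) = (l^2 + 10*l + 21)/(l^3 - 10*l^2 + 11*l + 70)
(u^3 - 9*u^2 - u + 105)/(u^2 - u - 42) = (u^2 - 2*u - 15)/(u + 6)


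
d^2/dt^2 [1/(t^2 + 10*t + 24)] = 2*(-t^2 - 10*t + 4*(t + 5)^2 - 24)/(t^2 + 10*t + 24)^3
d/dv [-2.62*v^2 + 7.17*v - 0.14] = 7.17 - 5.24*v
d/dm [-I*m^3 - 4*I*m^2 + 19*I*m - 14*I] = I*(-3*m^2 - 8*m + 19)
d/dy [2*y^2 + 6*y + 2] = 4*y + 6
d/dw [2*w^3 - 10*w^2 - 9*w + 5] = 6*w^2 - 20*w - 9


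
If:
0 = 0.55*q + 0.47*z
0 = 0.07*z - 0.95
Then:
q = -11.60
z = 13.57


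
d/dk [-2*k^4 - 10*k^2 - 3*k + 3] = -8*k^3 - 20*k - 3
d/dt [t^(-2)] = -2/t^3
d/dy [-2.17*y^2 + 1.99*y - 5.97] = 1.99 - 4.34*y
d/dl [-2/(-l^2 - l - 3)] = 2*(-2*l - 1)/(l^2 + l + 3)^2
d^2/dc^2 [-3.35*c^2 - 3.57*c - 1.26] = -6.70000000000000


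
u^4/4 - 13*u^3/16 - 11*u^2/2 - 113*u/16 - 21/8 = (u/4 + 1/2)*(u - 7)*(u + 3/4)*(u + 1)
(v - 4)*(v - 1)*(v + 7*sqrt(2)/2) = v^3 - 5*v^2 + 7*sqrt(2)*v^2/2 - 35*sqrt(2)*v/2 + 4*v + 14*sqrt(2)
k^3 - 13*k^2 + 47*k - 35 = (k - 7)*(k - 5)*(k - 1)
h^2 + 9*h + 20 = (h + 4)*(h + 5)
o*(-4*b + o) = -4*b*o + o^2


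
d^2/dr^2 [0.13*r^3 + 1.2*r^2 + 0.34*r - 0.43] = 0.78*r + 2.4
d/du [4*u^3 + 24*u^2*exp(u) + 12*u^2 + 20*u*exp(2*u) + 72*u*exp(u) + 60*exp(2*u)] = 24*u^2*exp(u) + 12*u^2 + 40*u*exp(2*u) + 120*u*exp(u) + 24*u + 140*exp(2*u) + 72*exp(u)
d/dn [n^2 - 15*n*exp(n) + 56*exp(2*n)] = -15*n*exp(n) + 2*n + 112*exp(2*n) - 15*exp(n)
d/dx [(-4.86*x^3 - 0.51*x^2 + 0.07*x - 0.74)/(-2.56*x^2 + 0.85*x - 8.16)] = (12.4416*x^4 - 8.262*x^3 + 118.7185*x^2 + 4.5344*x + 0.0578)/(6.5536*x^4 - 4.352*x^3 + 42.5017*x^2 - 13.872*x + 66.5856)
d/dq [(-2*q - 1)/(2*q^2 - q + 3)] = (-4*q^2 + 2*q + (2*q + 1)*(4*q - 1) - 6)/(2*q^2 - q + 3)^2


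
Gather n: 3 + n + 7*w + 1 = n + 7*w + 4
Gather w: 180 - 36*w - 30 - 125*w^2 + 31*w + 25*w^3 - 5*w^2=25*w^3 - 130*w^2 - 5*w + 150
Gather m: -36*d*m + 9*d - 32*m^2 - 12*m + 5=9*d - 32*m^2 + m*(-36*d - 12) + 5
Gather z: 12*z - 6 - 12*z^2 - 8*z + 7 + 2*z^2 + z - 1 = -10*z^2 + 5*z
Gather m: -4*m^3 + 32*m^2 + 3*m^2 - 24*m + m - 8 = -4*m^3 + 35*m^2 - 23*m - 8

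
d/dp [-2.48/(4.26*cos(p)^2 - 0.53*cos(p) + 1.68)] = (1.3144 - 21.1296*cos(p))*sin(p)/(4.26*cos(p)^2 - 0.53*cos(p) + 1.68)^2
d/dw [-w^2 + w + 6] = 1 - 2*w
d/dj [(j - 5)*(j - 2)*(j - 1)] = 3*j^2 - 16*j + 17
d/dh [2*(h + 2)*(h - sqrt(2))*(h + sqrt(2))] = 6*h^2 + 8*h - 4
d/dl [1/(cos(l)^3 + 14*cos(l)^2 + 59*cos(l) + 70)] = (3*cos(l)^2 + 28*cos(l) + 59)*sin(l)/(cos(l)^3 + 14*cos(l)^2 + 59*cos(l) + 70)^2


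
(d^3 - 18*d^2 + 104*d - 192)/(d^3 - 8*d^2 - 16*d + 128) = (d - 6)/(d + 4)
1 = 1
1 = 1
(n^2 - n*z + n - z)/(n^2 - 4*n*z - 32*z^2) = (-n^2 + n*z - n + z)/(-n^2 + 4*n*z + 32*z^2)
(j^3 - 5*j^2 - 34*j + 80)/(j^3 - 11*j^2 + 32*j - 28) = (j^2 - 3*j - 40)/(j^2 - 9*j + 14)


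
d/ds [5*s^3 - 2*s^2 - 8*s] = 15*s^2 - 4*s - 8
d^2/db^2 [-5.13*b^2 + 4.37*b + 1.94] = -10.2600000000000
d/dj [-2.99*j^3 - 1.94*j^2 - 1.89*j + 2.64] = -8.97*j^2 - 3.88*j - 1.89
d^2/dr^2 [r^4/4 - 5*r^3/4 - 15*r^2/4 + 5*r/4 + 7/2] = 3*r^2 - 15*r/2 - 15/2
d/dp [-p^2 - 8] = -2*p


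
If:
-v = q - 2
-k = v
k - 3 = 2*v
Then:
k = 1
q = 3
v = -1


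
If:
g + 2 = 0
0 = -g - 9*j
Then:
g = -2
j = 2/9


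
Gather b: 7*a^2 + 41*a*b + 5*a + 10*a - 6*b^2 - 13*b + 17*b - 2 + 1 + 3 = 7*a^2 + 15*a - 6*b^2 + b*(41*a + 4) + 2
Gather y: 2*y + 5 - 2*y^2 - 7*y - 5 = -2*y^2 - 5*y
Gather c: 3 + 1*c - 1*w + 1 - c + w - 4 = 0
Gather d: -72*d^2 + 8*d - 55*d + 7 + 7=-72*d^2 - 47*d + 14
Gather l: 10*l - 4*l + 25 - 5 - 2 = 6*l + 18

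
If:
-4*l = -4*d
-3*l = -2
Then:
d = 2/3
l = 2/3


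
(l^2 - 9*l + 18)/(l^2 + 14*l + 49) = (l^2 - 9*l + 18)/(l^2 + 14*l + 49)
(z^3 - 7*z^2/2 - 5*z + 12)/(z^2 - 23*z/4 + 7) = 2*(2*z^2 + z - 6)/(4*z - 7)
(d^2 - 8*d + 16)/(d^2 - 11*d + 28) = (d - 4)/(d - 7)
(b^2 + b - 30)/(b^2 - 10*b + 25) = (b + 6)/(b - 5)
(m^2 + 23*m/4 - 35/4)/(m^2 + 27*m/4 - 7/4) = (4*m - 5)/(4*m - 1)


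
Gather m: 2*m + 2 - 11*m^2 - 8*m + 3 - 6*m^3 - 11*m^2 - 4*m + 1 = -6*m^3 - 22*m^2 - 10*m + 6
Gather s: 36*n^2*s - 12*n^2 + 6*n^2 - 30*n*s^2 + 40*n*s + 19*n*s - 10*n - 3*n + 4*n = -6*n^2 - 30*n*s^2 - 9*n + s*(36*n^2 + 59*n)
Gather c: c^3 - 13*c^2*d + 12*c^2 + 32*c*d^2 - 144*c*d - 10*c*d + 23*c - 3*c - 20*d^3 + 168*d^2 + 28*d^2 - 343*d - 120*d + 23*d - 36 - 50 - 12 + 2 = c^3 + c^2*(12 - 13*d) + c*(32*d^2 - 154*d + 20) - 20*d^3 + 196*d^2 - 440*d - 96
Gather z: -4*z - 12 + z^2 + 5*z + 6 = z^2 + z - 6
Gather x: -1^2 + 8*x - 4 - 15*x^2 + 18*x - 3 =-15*x^2 + 26*x - 8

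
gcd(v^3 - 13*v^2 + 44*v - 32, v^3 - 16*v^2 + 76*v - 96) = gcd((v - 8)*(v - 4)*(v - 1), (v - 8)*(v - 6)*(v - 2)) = v - 8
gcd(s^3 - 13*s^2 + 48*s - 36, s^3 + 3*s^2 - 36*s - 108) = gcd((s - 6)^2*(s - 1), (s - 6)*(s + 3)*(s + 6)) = s - 6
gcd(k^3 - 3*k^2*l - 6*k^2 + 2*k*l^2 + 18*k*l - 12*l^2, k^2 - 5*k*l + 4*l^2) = k - l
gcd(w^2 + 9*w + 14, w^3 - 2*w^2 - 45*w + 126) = w + 7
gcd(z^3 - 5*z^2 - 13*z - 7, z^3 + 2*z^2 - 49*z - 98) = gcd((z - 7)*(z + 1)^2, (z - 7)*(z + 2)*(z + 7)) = z - 7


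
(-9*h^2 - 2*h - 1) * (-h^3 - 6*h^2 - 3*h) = 9*h^5 + 56*h^4 + 40*h^3 + 12*h^2 + 3*h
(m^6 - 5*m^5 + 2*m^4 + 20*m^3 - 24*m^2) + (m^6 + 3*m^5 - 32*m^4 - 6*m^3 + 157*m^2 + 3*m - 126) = 2*m^6 - 2*m^5 - 30*m^4 + 14*m^3 + 133*m^2 + 3*m - 126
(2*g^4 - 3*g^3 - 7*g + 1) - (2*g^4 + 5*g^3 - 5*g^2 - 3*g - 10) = -8*g^3 + 5*g^2 - 4*g + 11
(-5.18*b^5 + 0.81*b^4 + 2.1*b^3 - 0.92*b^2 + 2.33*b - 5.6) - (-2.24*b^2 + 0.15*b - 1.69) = -5.18*b^5 + 0.81*b^4 + 2.1*b^3 + 1.32*b^2 + 2.18*b - 3.91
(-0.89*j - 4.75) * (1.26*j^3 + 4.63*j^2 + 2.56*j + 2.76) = -1.1214*j^4 - 10.1057*j^3 - 24.2709*j^2 - 14.6164*j - 13.11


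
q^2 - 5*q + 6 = (q - 3)*(q - 2)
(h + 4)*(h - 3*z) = h^2 - 3*h*z + 4*h - 12*z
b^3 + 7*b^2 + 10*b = b*(b + 2)*(b + 5)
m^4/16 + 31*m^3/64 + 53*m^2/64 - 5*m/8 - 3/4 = (m/4 + 1)^2*(m - 1)*(m + 3/4)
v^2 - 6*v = v*(v - 6)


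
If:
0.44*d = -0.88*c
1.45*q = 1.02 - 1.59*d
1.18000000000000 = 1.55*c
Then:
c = 0.76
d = -1.52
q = 2.37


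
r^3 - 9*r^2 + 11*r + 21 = (r - 7)*(r - 3)*(r + 1)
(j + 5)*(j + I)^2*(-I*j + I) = -I*j^4 + 2*j^3 - 4*I*j^3 + 8*j^2 + 6*I*j^2 - 10*j + 4*I*j - 5*I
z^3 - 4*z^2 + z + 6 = (z - 3)*(z - 2)*(z + 1)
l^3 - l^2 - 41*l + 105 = (l - 5)*(l - 3)*(l + 7)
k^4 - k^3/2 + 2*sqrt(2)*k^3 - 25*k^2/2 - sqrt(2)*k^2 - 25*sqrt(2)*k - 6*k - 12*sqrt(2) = (k - 4)*(k + 1/2)*(k + 3)*(k + 2*sqrt(2))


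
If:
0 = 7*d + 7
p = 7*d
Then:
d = -1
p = -7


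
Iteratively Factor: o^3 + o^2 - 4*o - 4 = (o - 2)*(o^2 + 3*o + 2) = (o - 2)*(o + 1)*(o + 2)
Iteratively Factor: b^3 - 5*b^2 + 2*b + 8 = (b - 2)*(b^2 - 3*b - 4) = (b - 2)*(b + 1)*(b - 4)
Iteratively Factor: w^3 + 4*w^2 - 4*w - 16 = (w + 2)*(w^2 + 2*w - 8) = (w - 2)*(w + 2)*(w + 4)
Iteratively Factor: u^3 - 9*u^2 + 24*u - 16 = (u - 1)*(u^2 - 8*u + 16) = (u - 4)*(u - 1)*(u - 4)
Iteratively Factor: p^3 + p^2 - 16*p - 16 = (p - 4)*(p^2 + 5*p + 4) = (p - 4)*(p + 1)*(p + 4)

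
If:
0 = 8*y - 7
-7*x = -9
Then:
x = 9/7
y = 7/8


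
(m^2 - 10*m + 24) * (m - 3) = m^3 - 13*m^2 + 54*m - 72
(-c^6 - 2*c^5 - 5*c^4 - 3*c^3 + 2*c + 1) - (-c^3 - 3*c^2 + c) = -c^6 - 2*c^5 - 5*c^4 - 2*c^3 + 3*c^2 + c + 1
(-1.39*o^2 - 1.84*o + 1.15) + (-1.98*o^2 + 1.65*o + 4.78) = -3.37*o^2 - 0.19*o + 5.93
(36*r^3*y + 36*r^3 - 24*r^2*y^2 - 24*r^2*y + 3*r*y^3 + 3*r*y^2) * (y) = 36*r^3*y^2 + 36*r^3*y - 24*r^2*y^3 - 24*r^2*y^2 + 3*r*y^4 + 3*r*y^3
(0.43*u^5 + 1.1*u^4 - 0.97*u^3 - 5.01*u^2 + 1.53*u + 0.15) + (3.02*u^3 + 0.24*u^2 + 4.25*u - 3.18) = 0.43*u^5 + 1.1*u^4 + 2.05*u^3 - 4.77*u^2 + 5.78*u - 3.03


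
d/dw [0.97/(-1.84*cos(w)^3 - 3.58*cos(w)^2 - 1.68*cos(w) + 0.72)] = (5.3544*sin(w)^2 - 6.9452*cos(w) - 6.984)*sin(w)/(1.84*cos(w)^3 + 3.58*cos(w)^2 + 1.68*cos(w) - 0.72)^2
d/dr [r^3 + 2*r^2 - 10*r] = 3*r^2 + 4*r - 10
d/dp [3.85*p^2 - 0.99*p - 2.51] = 7.7*p - 0.99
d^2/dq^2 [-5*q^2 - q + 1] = -10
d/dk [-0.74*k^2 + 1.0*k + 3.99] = 1.0 - 1.48*k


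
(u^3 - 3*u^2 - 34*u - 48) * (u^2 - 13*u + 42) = u^5 - 16*u^4 + 47*u^3 + 268*u^2 - 804*u - 2016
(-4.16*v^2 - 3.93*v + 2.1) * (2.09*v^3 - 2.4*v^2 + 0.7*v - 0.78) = -8.6944*v^5 + 1.7703*v^4 + 10.909*v^3 - 4.5462*v^2 + 4.5354*v - 1.638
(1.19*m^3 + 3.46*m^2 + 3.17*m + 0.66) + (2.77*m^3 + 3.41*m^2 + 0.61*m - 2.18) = 3.96*m^3 + 6.87*m^2 + 3.78*m - 1.52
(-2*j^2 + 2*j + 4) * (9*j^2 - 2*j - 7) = -18*j^4 + 22*j^3 + 46*j^2 - 22*j - 28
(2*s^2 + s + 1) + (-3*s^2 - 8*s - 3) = -s^2 - 7*s - 2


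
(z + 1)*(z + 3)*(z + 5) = z^3 + 9*z^2 + 23*z + 15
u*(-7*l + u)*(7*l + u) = -49*l^2*u + u^3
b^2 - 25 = (b - 5)*(b + 5)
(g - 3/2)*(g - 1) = g^2 - 5*g/2 + 3/2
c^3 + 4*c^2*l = c^2*(c + 4*l)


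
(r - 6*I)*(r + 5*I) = r^2 - I*r + 30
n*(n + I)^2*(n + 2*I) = n^4 + 4*I*n^3 - 5*n^2 - 2*I*n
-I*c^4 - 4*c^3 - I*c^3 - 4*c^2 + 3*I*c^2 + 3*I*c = c*(c - 3*I)*(c - I)*(-I*c - I)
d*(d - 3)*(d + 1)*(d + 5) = d^4 + 3*d^3 - 13*d^2 - 15*d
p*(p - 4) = p^2 - 4*p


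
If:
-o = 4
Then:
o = -4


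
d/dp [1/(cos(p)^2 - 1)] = 2*cos(p)/sin(p)^3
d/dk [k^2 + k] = 2*k + 1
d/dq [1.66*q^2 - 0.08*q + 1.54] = 3.32*q - 0.08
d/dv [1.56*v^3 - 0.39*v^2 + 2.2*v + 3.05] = 4.68*v^2 - 0.78*v + 2.2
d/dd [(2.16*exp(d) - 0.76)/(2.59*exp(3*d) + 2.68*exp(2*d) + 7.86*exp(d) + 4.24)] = (-11.1888*exp(3*d) + 0.116399999999999*exp(2*d) + 4.0736*exp(d) + 15.132)*exp(d)/(6.7081*exp(6*d) + 13.8824*exp(5*d) + 47.8972*exp(4*d) + 64.0928*exp(3*d) + 84.506*exp(2*d) + 66.6528*exp(d) + 17.9776)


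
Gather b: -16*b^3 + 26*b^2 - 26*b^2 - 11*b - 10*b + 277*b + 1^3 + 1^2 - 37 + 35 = -16*b^3 + 256*b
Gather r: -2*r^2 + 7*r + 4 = -2*r^2 + 7*r + 4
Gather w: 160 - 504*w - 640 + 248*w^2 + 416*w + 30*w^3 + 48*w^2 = 30*w^3 + 296*w^2 - 88*w - 480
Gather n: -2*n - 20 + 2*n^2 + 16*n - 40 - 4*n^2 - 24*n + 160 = -2*n^2 - 10*n + 100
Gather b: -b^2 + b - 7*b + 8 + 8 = -b^2 - 6*b + 16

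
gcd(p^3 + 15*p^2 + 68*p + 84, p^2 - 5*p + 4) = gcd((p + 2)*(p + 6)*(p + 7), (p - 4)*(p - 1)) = 1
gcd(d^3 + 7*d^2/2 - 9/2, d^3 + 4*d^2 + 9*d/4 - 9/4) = d^2 + 9*d/2 + 9/2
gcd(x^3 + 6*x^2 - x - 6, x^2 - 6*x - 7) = x + 1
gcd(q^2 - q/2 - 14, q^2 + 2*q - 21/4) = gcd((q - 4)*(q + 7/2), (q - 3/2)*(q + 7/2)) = q + 7/2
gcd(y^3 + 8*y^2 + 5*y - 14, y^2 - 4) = y + 2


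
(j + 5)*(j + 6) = j^2 + 11*j + 30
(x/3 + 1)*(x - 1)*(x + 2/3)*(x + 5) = x^4/3 + 23*x^3/9 + 35*x^2/9 - 31*x/9 - 10/3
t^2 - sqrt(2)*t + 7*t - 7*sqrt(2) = (t + 7)*(t - sqrt(2))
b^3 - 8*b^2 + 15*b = b*(b - 5)*(b - 3)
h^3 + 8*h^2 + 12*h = h*(h + 2)*(h + 6)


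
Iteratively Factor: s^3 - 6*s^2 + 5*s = (s)*(s^2 - 6*s + 5) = s*(s - 5)*(s - 1)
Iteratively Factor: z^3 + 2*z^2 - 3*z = (z + 3)*(z^2 - z) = (z - 1)*(z + 3)*(z)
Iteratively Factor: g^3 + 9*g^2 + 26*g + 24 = (g + 2)*(g^2 + 7*g + 12) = (g + 2)*(g + 4)*(g + 3)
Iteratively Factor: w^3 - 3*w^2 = (w)*(w^2 - 3*w) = w*(w - 3)*(w)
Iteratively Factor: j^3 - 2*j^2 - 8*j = (j)*(j^2 - 2*j - 8) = j*(j - 4)*(j + 2)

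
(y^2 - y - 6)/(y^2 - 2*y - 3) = (y + 2)/(y + 1)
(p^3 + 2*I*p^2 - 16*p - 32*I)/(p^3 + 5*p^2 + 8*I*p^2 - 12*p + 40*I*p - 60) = (p^2 - 16)/(p^2 + p*(5 + 6*I) + 30*I)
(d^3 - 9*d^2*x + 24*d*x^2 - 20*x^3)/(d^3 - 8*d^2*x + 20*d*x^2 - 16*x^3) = (-d + 5*x)/(-d + 4*x)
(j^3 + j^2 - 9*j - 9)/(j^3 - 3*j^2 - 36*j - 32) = (j^2 - 9)/(j^2 - 4*j - 32)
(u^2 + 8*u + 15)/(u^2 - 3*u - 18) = (u + 5)/(u - 6)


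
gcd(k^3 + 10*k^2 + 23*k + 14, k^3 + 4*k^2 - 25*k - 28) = k^2 + 8*k + 7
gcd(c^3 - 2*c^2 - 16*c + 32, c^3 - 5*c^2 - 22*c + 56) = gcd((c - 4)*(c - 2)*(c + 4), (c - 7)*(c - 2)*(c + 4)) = c^2 + 2*c - 8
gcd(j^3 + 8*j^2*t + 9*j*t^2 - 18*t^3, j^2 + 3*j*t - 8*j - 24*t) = j + 3*t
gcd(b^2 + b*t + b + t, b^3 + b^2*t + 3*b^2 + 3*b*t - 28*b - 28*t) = b + t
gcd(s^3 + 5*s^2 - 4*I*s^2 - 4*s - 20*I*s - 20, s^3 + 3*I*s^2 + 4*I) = 1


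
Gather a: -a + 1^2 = 1 - a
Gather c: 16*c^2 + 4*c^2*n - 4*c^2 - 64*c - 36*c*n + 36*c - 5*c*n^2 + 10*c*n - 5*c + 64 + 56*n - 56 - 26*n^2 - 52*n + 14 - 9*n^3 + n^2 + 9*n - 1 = c^2*(4*n + 12) + c*(-5*n^2 - 26*n - 33) - 9*n^3 - 25*n^2 + 13*n + 21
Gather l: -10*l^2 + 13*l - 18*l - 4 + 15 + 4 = -10*l^2 - 5*l + 15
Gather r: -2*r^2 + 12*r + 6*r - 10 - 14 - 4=-2*r^2 + 18*r - 28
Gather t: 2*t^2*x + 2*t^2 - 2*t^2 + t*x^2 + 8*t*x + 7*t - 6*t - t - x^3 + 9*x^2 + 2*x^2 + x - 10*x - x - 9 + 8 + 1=2*t^2*x + t*(x^2 + 8*x) - x^3 + 11*x^2 - 10*x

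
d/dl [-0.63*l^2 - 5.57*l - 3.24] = -1.26*l - 5.57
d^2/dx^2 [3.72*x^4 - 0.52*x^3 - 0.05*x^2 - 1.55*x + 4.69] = 44.64*x^2 - 3.12*x - 0.1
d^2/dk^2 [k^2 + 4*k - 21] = 2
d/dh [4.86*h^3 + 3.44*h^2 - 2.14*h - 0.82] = 14.58*h^2 + 6.88*h - 2.14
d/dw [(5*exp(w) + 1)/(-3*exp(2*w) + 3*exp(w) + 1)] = (15*exp(2*w) + 6*exp(w) + 2)*exp(w)/(9*exp(4*w) - 18*exp(3*w) + 3*exp(2*w) + 6*exp(w) + 1)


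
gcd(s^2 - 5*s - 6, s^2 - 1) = s + 1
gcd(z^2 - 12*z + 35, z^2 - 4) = 1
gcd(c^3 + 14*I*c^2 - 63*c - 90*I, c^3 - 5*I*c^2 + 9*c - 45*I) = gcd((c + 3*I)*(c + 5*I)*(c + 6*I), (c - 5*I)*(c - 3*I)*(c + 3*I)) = c + 3*I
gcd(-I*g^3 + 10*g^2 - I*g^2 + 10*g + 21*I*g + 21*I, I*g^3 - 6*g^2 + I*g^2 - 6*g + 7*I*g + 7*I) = g^2 + g*(1 + 7*I) + 7*I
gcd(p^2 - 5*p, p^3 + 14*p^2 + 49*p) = p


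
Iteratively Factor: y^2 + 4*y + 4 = (y + 2)*(y + 2)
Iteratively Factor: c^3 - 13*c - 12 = (c + 3)*(c^2 - 3*c - 4) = (c + 1)*(c + 3)*(c - 4)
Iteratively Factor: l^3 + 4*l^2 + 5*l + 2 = (l + 2)*(l^2 + 2*l + 1) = (l + 1)*(l + 2)*(l + 1)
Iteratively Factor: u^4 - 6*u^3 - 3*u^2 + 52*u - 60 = (u - 5)*(u^3 - u^2 - 8*u + 12) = (u - 5)*(u - 2)*(u^2 + u - 6) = (u - 5)*(u - 2)^2*(u + 3)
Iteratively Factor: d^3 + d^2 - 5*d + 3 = (d + 3)*(d^2 - 2*d + 1) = (d - 1)*(d + 3)*(d - 1)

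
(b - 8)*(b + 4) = b^2 - 4*b - 32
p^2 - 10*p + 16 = (p - 8)*(p - 2)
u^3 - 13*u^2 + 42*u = u*(u - 7)*(u - 6)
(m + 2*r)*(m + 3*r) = m^2 + 5*m*r + 6*r^2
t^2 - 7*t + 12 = (t - 4)*(t - 3)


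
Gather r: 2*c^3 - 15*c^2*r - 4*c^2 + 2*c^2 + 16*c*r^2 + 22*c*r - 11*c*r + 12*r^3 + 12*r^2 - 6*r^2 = 2*c^3 - 2*c^2 + 12*r^3 + r^2*(16*c + 6) + r*(-15*c^2 + 11*c)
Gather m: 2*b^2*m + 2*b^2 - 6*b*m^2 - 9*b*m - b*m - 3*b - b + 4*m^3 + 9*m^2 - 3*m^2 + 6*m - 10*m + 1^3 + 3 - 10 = 2*b^2 - 4*b + 4*m^3 + m^2*(6 - 6*b) + m*(2*b^2 - 10*b - 4) - 6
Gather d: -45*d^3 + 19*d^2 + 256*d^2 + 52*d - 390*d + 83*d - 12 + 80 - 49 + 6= -45*d^3 + 275*d^2 - 255*d + 25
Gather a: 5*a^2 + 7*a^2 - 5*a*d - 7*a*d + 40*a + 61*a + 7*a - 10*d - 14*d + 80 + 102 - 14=12*a^2 + a*(108 - 12*d) - 24*d + 168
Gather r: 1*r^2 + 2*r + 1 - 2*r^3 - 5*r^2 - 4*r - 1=-2*r^3 - 4*r^2 - 2*r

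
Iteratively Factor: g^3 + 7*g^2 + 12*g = (g + 4)*(g^2 + 3*g) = g*(g + 4)*(g + 3)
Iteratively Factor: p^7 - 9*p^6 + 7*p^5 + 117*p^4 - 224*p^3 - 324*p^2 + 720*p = (p + 3)*(p^6 - 12*p^5 + 43*p^4 - 12*p^3 - 188*p^2 + 240*p) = p*(p + 3)*(p^5 - 12*p^4 + 43*p^3 - 12*p^2 - 188*p + 240) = p*(p - 3)*(p + 3)*(p^4 - 9*p^3 + 16*p^2 + 36*p - 80) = p*(p - 4)*(p - 3)*(p + 3)*(p^3 - 5*p^2 - 4*p + 20) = p*(p - 4)*(p - 3)*(p - 2)*(p + 3)*(p^2 - 3*p - 10) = p*(p - 4)*(p - 3)*(p - 2)*(p + 2)*(p + 3)*(p - 5)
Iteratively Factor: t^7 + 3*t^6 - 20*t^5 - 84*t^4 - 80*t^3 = (t)*(t^6 + 3*t^5 - 20*t^4 - 84*t^3 - 80*t^2) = t*(t + 2)*(t^5 + t^4 - 22*t^3 - 40*t^2) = t*(t + 2)^2*(t^4 - t^3 - 20*t^2) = t^2*(t + 2)^2*(t^3 - t^2 - 20*t) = t^2*(t - 5)*(t + 2)^2*(t^2 + 4*t) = t^3*(t - 5)*(t + 2)^2*(t + 4)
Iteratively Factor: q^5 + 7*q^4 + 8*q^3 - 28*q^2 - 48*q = (q - 2)*(q^4 + 9*q^3 + 26*q^2 + 24*q) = (q - 2)*(q + 2)*(q^3 + 7*q^2 + 12*q) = q*(q - 2)*(q + 2)*(q^2 + 7*q + 12) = q*(q - 2)*(q + 2)*(q + 4)*(q + 3)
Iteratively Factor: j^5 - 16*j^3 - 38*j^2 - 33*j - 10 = (j + 2)*(j^4 - 2*j^3 - 12*j^2 - 14*j - 5) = (j + 1)*(j + 2)*(j^3 - 3*j^2 - 9*j - 5) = (j - 5)*(j + 1)*(j + 2)*(j^2 + 2*j + 1) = (j - 5)*(j + 1)^2*(j + 2)*(j + 1)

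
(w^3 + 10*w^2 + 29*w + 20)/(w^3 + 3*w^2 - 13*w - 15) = (w + 4)/(w - 3)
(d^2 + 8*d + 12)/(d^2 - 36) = (d + 2)/(d - 6)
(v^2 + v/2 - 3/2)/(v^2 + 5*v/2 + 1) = (2*v^2 + v - 3)/(2*v^2 + 5*v + 2)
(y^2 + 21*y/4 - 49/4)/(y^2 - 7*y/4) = (y + 7)/y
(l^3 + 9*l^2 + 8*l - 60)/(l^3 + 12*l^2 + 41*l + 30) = (l - 2)/(l + 1)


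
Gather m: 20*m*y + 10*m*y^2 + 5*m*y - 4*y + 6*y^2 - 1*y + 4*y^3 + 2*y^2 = m*(10*y^2 + 25*y) + 4*y^3 + 8*y^2 - 5*y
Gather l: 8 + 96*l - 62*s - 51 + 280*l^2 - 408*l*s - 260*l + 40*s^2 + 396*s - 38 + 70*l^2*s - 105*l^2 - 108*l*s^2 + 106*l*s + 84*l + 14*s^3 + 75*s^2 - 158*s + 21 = l^2*(70*s + 175) + l*(-108*s^2 - 302*s - 80) + 14*s^3 + 115*s^2 + 176*s - 60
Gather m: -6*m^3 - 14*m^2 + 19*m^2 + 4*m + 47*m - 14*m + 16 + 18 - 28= -6*m^3 + 5*m^2 + 37*m + 6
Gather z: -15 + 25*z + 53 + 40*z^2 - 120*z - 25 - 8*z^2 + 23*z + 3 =32*z^2 - 72*z + 16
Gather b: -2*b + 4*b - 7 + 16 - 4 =2*b + 5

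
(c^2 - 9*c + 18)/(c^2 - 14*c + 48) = (c - 3)/(c - 8)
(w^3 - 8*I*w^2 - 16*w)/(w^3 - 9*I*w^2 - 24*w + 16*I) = w/(w - I)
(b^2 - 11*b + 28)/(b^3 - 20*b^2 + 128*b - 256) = (b - 7)/(b^2 - 16*b + 64)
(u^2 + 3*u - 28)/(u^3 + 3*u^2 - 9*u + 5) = (u^2 + 3*u - 28)/(u^3 + 3*u^2 - 9*u + 5)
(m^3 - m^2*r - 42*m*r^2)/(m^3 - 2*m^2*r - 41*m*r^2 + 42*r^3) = m/(m - r)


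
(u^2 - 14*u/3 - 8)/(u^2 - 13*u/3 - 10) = (3*u + 4)/(3*u + 5)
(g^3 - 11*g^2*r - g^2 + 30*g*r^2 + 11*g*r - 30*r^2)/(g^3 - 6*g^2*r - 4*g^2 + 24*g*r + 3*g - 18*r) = (g - 5*r)/(g - 3)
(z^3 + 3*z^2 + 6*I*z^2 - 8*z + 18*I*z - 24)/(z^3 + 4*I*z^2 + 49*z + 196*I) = (z^2 + z*(3 + 2*I) + 6*I)/(z^2 + 49)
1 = 1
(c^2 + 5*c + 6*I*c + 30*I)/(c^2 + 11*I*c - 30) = (c + 5)/(c + 5*I)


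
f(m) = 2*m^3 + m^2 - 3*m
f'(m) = 6*m^2 + 2*m - 3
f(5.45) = 337.11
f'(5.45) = 186.12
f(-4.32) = -129.62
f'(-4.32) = 100.33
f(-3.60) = -69.55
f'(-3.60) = 67.56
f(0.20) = -0.54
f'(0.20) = -2.36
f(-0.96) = 2.03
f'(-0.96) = 0.61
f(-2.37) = -13.90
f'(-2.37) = 25.96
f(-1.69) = -1.73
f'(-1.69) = 10.76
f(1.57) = 5.49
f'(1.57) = 14.93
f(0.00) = 0.00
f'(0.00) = -3.00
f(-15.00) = -6480.00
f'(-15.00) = 1317.00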